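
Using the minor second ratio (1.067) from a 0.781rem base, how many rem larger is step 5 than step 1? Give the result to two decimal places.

0.25rem

Step 1: 0.781 × 1.067 = 0.8333rem
Step 5: 0.781 × 1.067⁵ = 1.0801rem
Difference: 1.0801 − 0.8333 = 0.2468rem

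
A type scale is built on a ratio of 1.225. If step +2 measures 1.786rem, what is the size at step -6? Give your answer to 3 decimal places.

1.786 ÷ 1.225⁸ = 1.786 ÷ 5.07094 ≈ 0.352

0.352rem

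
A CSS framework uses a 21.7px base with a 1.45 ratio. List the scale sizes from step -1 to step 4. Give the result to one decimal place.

15.0px, 21.7px, 31.5px, 45.6px, 66.2px, 95.9px

Step -1: 21.7 ÷ 1.45 = 15.0
Step 0: 21.7px
Step 1: 21.7 × 1.45 = 31.5
Step 2: 21.7 × 1.45² = 45.6
Step 3: 21.7 × 1.45³ = 66.2
Step 4: 21.7 × 1.45⁴ = 95.9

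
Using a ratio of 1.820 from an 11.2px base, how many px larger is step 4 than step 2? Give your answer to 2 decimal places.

Step 2: 11.2 × 1.820² = 37.0989px
Step 4: 11.2 × 1.820⁴ = 122.8863px
Difference: 122.8863 − 37.0989 = 85.7874px

85.79px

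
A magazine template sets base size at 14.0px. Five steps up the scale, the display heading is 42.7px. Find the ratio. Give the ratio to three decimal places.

1.250

The ratio satisfies 14.0 × r⁵ = 42.7, so r = (42.7 / 14.0)^(1/5).
r = 3.0500^(1/5) ≈ 1.2499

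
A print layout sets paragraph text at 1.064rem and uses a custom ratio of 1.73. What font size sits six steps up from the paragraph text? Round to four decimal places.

28.5245rem

A modular type scale is a geometric sequence: sizeₙ = base × rⁿ.
1.064 × 1.73⁶ = 1.064 × 26.80875 ≈ 28.5245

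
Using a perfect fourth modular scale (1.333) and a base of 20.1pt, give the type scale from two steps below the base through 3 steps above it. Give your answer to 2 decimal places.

11.31pt, 15.08pt, 20.10pt, 26.79pt, 35.72pt, 47.61pt

Step -2: 20.1 ÷ 1.333² = 11.31
Step -1: 20.1 ÷ 1.333 = 15.08
Step 0: 20.1pt
Step 1: 20.1 × 1.333 = 26.79
Step 2: 20.1 × 1.333² = 35.72
Step 3: 20.1 × 1.333³ = 47.61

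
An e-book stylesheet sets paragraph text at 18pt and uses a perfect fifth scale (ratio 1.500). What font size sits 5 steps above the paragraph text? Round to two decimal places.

18.0 × 1.500⁵ = 18.0 × 7.59375 ≈ 136.69

136.69pt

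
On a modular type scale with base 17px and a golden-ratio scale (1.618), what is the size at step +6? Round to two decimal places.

305.01px

17.0 × 1.618⁶ = 17.0 × 17.94201 ≈ 305.01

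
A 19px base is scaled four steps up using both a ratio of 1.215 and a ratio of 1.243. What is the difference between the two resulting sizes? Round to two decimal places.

At 1.215: 19.0 × 1.215⁴ = 41.4056px
At 1.243: 19.0 × 1.243⁴ = 45.3564px
Difference: 45.3564 − 41.4056 = 3.9508px

3.95px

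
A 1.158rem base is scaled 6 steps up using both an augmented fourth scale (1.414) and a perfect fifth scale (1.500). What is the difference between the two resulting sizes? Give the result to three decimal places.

3.935rem

Augmented fourth: 1.158 × 1.414⁶ = 9.25561rem
Perfect fifth: 1.158 × 1.500⁶ = 13.19034rem
Difference: 13.19034 − 9.25561 = 3.93473rem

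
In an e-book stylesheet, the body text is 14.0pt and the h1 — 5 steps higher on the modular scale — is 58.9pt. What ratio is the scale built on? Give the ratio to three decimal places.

The ratio satisfies 14.0 × r⁵ = 58.9, so r = (58.9 / 14.0)^(1/5).
r = 4.2071^(1/5) ≈ 1.3329

1.333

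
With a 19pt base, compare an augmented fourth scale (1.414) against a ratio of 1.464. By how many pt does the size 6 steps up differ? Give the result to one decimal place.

35.2pt

Augmented fourth: 19.0 × 1.414⁶ = 151.862pt
At 1.464: 19.0 × 1.464⁶ = 187.068pt
Difference: 187.068 − 151.862 = 35.206pt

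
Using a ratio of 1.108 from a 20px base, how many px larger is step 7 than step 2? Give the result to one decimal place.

Step 2: 20.0 × 1.108² = 24.553px
Step 7: 20.0 × 1.108⁷ = 41.002px
Difference: 41.002 − 24.553 = 16.449px

16.4px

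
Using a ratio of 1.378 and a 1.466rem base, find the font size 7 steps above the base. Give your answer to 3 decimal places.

13.832rem

1.466 × 1.378⁷ = 1.466 × 9.43506 ≈ 13.832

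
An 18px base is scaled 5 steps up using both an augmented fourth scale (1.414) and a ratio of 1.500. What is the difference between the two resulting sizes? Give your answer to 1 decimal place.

Augmented fourth: 18.0 × 1.414⁵ = 101.747px
At 1.500: 18.0 × 1.500⁵ = 136.688px
Difference: 136.688 − 101.747 = 34.941px

34.9px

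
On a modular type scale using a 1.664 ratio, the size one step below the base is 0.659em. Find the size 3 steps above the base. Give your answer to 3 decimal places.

0.659 × 1.664⁴ = 0.659 × 7.66679 ≈ 5.052

5.052em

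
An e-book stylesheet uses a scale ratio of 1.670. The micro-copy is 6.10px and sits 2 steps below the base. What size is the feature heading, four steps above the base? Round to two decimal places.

132.32px

6.10 × 1.670⁶ = 6.10 × 21.69196 ≈ 132.321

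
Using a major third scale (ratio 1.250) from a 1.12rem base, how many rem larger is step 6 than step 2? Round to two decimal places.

Step 2: 1.12 × 1.250² = 1.7500rem
Step 6: 1.12 × 1.250⁶ = 4.2725rem
Difference: 4.2725 − 1.7500 = 2.5225rem

2.52rem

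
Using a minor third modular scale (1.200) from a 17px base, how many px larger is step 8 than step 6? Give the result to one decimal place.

22.3px

Step 6: 17.0 × 1.200⁶ = 50.762px
Step 8: 17.0 × 1.200⁸ = 73.097px
Difference: 73.097 − 50.762 = 22.335px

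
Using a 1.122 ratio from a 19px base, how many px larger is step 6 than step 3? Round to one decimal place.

11.1px

Step 3: 19.0 × 1.122³ = 26.837px
Step 6: 19.0 × 1.122⁶ = 37.906px
Difference: 37.906 − 26.837 = 11.069px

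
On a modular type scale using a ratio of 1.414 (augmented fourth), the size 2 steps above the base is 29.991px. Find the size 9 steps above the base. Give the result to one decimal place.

339.0px

The gap is 9 − (2) = 7 steps, so the factor is 1.414^7.
29.991 × 1.414⁷ = 29.991 × 11.30175 ≈ 338.951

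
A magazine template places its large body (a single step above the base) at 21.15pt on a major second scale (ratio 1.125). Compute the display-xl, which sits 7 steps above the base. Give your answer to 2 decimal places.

42.88pt

21.15 × 1.125⁶ = 21.15 × 2.02729 ≈ 42.877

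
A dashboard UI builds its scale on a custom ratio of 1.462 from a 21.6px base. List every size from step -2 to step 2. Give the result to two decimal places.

Step -2: 21.6 ÷ 1.462² = 10.11
Step -1: 21.6 ÷ 1.462 = 14.77
Step 0: 21.6px
Step 1: 21.6 × 1.462 = 31.58
Step 2: 21.6 × 1.462² = 46.17

10.11px, 14.77px, 21.60px, 31.58px, 46.17px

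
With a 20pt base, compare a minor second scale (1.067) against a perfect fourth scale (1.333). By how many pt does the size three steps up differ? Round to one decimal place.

23.1pt

Minor second: 20.0 × 1.067³ = 24.295pt
Perfect fourth: 20.0 × 1.333³ = 47.372pt
Difference: 47.372 − 24.295 = 23.077pt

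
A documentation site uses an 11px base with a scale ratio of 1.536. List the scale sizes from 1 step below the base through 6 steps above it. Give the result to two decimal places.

7.16px, 11.00px, 16.90px, 25.95px, 39.86px, 61.23px, 94.05px, 144.46px

Step -1: 11.0 ÷ 1.536 = 7.16
Step 0: 11px
Step 1: 11.0 × 1.536 = 16.90
Step 2: 11.0 × 1.536² = 25.95
Step 3: 11.0 × 1.536³ = 39.86
Step 4: 11.0 × 1.536⁴ = 61.23
Step 5: 11.0 × 1.536⁵ = 94.05
Step 6: 11.0 × 1.536⁶ = 144.46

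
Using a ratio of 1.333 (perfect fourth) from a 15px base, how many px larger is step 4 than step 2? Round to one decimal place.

Step 2: 15.0 × 1.333² = 26.653px
Step 4: 15.0 × 1.333⁴ = 47.360px
Difference: 47.360 − 26.653 = 20.707px

20.7px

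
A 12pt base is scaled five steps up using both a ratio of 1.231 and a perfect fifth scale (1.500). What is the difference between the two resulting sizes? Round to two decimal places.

At 1.231: 12.0 × 1.231⁵ = 33.9212pt
Perfect fifth: 12.0 × 1.500⁵ = 91.1250pt
Difference: 91.1250 − 33.9212 = 57.2038pt

57.20pt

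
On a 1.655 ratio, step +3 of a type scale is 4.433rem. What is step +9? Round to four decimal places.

4.433 × 1.655⁶ = 4.433 × 20.54887 ≈ 91.0931

91.0931rem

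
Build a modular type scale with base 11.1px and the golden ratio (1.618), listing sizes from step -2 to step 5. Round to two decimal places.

4.24px, 6.86px, 11.10px, 17.96px, 29.06px, 47.02px, 76.07px, 123.09px

Step -2: 11.1 ÷ 1.618² = 4.24
Step -1: 11.1 ÷ 1.618 = 6.86
Step 0: 11.1px
Step 1: 11.1 × 1.618 = 17.96
Step 2: 11.1 × 1.618² = 29.06
Step 3: 11.1 × 1.618³ = 47.02
Step 4: 11.1 × 1.618⁴ = 76.07
Step 5: 11.1 × 1.618⁵ = 123.09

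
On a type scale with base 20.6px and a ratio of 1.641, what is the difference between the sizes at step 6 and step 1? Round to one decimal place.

Step 1: 20.6 × 1.641 = 33.805px
Step 6: 20.6 × 1.641⁶ = 402.271px
Difference: 402.271 − 33.805 = 368.466px

368.5px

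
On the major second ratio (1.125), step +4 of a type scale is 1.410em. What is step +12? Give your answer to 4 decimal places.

3.6178em

1.410 × 1.125⁸ = 1.410 × 2.56578 ≈ 3.6178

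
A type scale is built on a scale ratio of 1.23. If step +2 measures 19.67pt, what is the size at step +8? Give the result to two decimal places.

19.67 × 1.23⁶ = 19.67 × 3.46283 ≈ 68.114

68.11pt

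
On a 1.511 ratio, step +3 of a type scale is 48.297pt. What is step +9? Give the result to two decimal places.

574.79pt

48.297 × 1.511⁶ = 48.297 × 11.90109 ≈ 574.787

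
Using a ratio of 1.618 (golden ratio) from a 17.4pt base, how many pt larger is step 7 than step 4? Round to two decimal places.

Step 4: 17.4 × 1.618⁴ = 119.2514pt
Step 7: 17.4 × 1.618⁷ = 505.1250pt
Difference: 505.1250 − 119.2514 = 385.8736pt

385.87pt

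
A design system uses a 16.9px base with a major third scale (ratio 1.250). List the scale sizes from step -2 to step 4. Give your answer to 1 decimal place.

10.8px, 13.5px, 16.9px, 21.1px, 26.4px, 33.0px, 41.3px

Step -2: 16.9 ÷ 1.250² = 10.8
Step -1: 16.9 ÷ 1.250 = 13.5
Step 0: 16.9px
Step 1: 16.9 × 1.250 = 21.1
Step 2: 16.9 × 1.250² = 26.4
Step 3: 16.9 × 1.250³ = 33.0
Step 4: 16.9 × 1.250⁴ = 41.3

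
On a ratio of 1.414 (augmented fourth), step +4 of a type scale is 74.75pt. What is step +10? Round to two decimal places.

Moving from step +4 to step +10 is 6 steps up, so multiply by r⁶.
74.75 × 1.414⁶ = 74.75 × 7.99275 ≈ 597.458

597.46pt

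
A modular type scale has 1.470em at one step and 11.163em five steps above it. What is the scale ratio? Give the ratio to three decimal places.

1.500

r⁵ = 11.163 / 1.470, so r = (11.163/1.470)^(1/5).
r = 7.5939^(1/5) ≈ 1.5000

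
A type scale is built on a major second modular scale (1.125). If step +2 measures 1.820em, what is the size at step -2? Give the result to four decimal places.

1.820 ÷ 1.125⁴ = 1.820 ÷ 1.60181 ≈ 1.1362

1.1362em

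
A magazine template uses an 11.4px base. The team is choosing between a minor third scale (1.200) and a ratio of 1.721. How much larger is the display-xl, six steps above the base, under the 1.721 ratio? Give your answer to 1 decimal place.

262.2px

Minor third: 11.4 × 1.200⁶ = 34.040px
At 1.721: 11.4 × 1.721⁶ = 296.203px
Difference: 296.203 − 34.040 = 262.163px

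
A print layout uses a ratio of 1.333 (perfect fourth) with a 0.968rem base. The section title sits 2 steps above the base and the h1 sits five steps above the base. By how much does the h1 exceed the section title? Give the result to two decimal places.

2.35rem

Step 2: 0.968 × 1.333² = 1.7200rem
Step 5: 0.968 × 1.333⁵ = 4.0740rem
Difference: 4.0740 − 1.7200 = 2.3540rem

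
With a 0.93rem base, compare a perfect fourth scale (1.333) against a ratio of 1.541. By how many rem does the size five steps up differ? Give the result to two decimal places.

Perfect fourth: 0.93 × 1.333⁵ = 3.9141rem
At 1.541: 0.93 × 1.541⁵ = 8.0816rem
Difference: 8.0816 − 3.9141 = 4.1675rem

4.17rem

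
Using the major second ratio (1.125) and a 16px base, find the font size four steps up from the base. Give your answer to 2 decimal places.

A modular type scale is a geometric sequence: sizeₙ = base × rⁿ.
16.0 × 1.125⁴ = 16.0 × 1.60181 ≈ 25.63

25.63px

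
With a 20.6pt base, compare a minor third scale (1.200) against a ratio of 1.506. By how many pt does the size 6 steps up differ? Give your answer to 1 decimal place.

178.8pt

Minor third: 20.6 × 1.200⁶ = 61.511pt
At 1.506: 20.6 × 1.506⁶ = 240.335pt
Difference: 240.335 − 61.511 = 178.824pt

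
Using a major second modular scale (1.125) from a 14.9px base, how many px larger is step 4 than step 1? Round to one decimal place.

Step 1: 14.9 × 1.125 = 16.762px
Step 4: 14.9 × 1.125⁴ = 23.867px
Difference: 23.867 − 16.762 = 7.105px

7.1px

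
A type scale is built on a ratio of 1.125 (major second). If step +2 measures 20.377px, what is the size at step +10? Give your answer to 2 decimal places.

52.28px

The gap is 10 − (2) = 8 steps, so the factor is 1.125^8.
20.377 × 1.125⁸ = 20.377 × 2.56578 ≈ 52.283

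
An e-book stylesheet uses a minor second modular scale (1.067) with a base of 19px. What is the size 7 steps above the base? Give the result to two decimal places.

Every step multiplies by the scale ratio.
19.0 × 1.067⁷ = 19.0 × 1.57453 ≈ 29.92

29.92px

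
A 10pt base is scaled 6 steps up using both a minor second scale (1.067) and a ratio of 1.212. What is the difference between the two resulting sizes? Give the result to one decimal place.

16.9pt

Minor second: 10.0 × 1.067⁶ = 14.757pt
At 1.212: 10.0 × 1.212⁶ = 31.697pt
Difference: 31.697 − 14.757 = 16.940pt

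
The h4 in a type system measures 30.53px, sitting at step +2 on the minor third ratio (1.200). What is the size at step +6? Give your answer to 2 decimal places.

30.53 × 1.200⁴ = 30.53 × 2.07360 ≈ 63.307

63.31px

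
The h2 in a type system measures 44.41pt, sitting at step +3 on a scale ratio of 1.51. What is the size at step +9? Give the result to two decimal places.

526.43pt

The gap is 9 − (3) = 6 steps, so the factor is 1.51^6.
44.41 × 1.51⁶ = 44.41 × 11.85391 ≈ 526.432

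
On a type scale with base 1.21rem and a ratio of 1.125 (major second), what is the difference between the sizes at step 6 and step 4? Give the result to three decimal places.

0.515rem

Step 4: 1.21 × 1.125⁴ = 1.93819rem
Step 6: 1.21 × 1.125⁶ = 2.45302rem
Difference: 2.45302 − 1.93819 = 0.51483rem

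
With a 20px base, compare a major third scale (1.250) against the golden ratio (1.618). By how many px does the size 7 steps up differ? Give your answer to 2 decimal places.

Major third: 20.0 × 1.250⁷ = 95.3674px
Golden ratio: 20.0 × 1.618⁷ = 580.6035px
Difference: 580.6035 − 95.3674 = 485.2361px

485.24px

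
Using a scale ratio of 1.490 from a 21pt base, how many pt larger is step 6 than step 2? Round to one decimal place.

Step 2: 21.0 × 1.490² = 46.622pt
Step 6: 21.0 × 1.490⁶ = 229.793pt
Difference: 229.793 − 46.622 = 183.171pt

183.2pt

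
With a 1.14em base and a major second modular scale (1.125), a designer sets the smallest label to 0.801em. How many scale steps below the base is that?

1.125ⁿ = 1.14 / 0.801 = 1.4232
n = ln(1.4232) / ln(1.125) = 0.3529 / 0.1178 ≈ 3.00

3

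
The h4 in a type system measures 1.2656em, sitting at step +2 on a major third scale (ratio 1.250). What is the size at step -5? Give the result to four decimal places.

1.2656 ÷ 1.250⁷ = 1.2656 ÷ 4.76837 ≈ 0.2654

0.2654em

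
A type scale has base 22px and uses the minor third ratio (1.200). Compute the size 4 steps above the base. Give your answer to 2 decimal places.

A modular type scale is a geometric sequence: sizeₙ = base × rⁿ.
22.0 × 1.200⁴ = 22.0 × 2.07360 ≈ 45.62

45.62px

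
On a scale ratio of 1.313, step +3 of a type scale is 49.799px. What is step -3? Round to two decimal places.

The gap is -3 − (3) = -6 steps, so the factor is 1.313^-6.
49.799 ÷ 1.313⁶ = 49.799 ÷ 5.12376 ≈ 9.719

9.72px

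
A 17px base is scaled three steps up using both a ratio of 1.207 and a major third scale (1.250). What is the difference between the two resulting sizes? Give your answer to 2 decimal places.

At 1.207: 17.0 × 1.207³ = 29.8931px
Major third: 17.0 × 1.250³ = 33.2031px
Difference: 33.2031 − 29.8931 = 3.3100px

3.31px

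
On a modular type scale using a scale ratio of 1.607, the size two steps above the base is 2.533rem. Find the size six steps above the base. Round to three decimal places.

16.893rem

2.533 × 1.607⁴ = 2.533 × 6.66904 ≈ 16.893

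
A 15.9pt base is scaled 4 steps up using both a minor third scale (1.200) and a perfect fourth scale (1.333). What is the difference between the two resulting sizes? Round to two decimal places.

Minor third: 15.9 × 1.200⁴ = 32.9702pt
Perfect fourth: 15.9 × 1.333⁴ = 50.2016pt
Difference: 50.2016 − 32.9702 = 17.2314pt

17.23pt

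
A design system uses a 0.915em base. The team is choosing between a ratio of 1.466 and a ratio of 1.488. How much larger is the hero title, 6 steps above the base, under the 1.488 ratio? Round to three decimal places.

0.849em

At 1.466: 0.915 × 1.466⁶ = 9.08291em
At 1.488: 0.915 × 1.488⁶ = 9.93205em
Difference: 9.93205 − 9.08291 = 0.84914em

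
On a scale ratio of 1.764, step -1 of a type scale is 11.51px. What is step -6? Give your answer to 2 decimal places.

11.51 ÷ 1.764⁵ = 11.51 ÷ 17.08020 ≈ 0.674

0.67px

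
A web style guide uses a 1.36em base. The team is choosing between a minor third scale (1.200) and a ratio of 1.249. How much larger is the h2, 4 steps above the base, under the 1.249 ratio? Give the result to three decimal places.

Minor third: 1.36 × 1.200⁴ = 2.82010em
At 1.249: 1.36 × 1.249⁴ = 3.30970em
Difference: 3.30970 − 2.82010 = 0.48960em

0.490em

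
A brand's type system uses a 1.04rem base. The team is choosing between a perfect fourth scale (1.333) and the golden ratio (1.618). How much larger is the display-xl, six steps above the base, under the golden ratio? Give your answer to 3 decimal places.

12.825rem

Perfect fourth: 1.04 × 1.333⁶ = 5.83464rem
Golden ratio: 1.04 × 1.618⁶ = 18.65969rem
Difference: 18.65969 − 5.83464 = 12.82505rem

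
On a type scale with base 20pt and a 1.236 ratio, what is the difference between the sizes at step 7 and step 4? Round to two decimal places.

Step 4: 20.0 × 1.236⁴ = 46.6771pt
Step 7: 20.0 × 1.236⁷ = 88.1372pt
Difference: 88.1372 − 46.6771 = 41.4601pt

41.46pt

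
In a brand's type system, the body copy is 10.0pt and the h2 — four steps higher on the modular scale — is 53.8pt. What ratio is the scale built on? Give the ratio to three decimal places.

The ratio satisfies 10.0 × r⁴ = 53.8, so r = (53.8 / 10.0)^(1/4).
r = 5.3800^(1/4) ≈ 1.5230

1.523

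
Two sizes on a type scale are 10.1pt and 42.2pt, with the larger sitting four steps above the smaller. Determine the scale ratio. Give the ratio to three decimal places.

1.430

r⁴ = 42.2 / 10.1, so r = (42.2/10.1)^(1/4).
r = 4.1782^(1/4) ≈ 1.4297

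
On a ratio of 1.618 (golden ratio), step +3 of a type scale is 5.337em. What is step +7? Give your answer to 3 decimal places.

36.577em

5.337 × 1.618⁴ = 5.337 × 6.85353 ≈ 36.577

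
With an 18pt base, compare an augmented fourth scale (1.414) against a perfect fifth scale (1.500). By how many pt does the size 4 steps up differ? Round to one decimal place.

19.2pt

Augmented fourth: 18.0 × 1.414⁴ = 71.957pt
Perfect fifth: 18.0 × 1.500⁴ = 91.125pt
Difference: 91.125 − 71.957 = 19.168pt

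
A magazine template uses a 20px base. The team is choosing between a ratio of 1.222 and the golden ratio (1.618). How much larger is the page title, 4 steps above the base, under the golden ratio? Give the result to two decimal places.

92.47px

At 1.222: 20.0 × 1.222⁴ = 44.5979px
Golden ratio: 20.0 × 1.618⁴ = 137.0705px
Difference: 137.0705 − 44.5979 = 92.4726px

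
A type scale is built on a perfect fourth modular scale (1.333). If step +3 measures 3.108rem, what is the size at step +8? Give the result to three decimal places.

13.081rem

3.108 × 1.333⁵ = 3.108 × 4.20873 ≈ 13.081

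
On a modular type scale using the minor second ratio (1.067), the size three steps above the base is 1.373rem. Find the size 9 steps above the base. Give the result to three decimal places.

Moving from step +3 to step +9 is 6 steps up, so multiply by r⁶.
1.373 × 1.067⁶ = 1.373 × 1.47566 ≈ 2.026

2.026rem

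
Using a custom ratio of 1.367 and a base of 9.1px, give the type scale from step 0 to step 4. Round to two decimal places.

9.10px, 12.44px, 17.01px, 23.25px, 31.78px

Step 0: 9.1px
Step 1: 9.1 × 1.367 = 12.44
Step 2: 9.1 × 1.367² = 17.01
Step 3: 9.1 × 1.367³ = 23.25
Step 4: 9.1 × 1.367⁴ = 31.78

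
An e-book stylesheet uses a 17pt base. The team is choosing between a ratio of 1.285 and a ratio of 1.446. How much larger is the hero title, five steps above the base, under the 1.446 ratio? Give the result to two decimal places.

At 1.285: 17.0 × 1.285⁵ = 59.5614pt
At 1.446: 17.0 × 1.446⁵ = 107.4708pt
Difference: 107.4708 − 59.5614 = 47.9094pt

47.91pt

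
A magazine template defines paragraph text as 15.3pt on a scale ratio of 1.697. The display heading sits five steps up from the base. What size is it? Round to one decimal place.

15.3 × 1.697⁵ = 15.3 × 14.07373 ≈ 215.33

215.3pt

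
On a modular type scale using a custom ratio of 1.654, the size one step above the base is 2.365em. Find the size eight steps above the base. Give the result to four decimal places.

80.0903em

2.365 × 1.654⁷ = 2.365 × 33.86480 ≈ 80.0903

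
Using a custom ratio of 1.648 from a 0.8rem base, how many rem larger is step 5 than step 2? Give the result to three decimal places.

Step 2: 0.8 × 1.648² = 2.17272rem
Step 5: 0.8 × 1.648⁵ = 9.72470rem
Difference: 9.72470 − 2.17272 = 7.55198rem

7.552rem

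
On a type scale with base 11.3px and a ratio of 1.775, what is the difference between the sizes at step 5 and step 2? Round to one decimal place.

163.5px

Step 2: 11.3 × 1.775² = 35.602px
Step 5: 11.3 × 1.775⁵ = 199.100px
Difference: 199.100 − 35.602 = 163.498px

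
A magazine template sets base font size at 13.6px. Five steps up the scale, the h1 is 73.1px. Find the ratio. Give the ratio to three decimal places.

The ratio satisfies 13.6 × r⁵ = 73.1, so r = (73.1 / 13.6)^(1/5).
r = 5.3750^(1/5) ≈ 1.3998

1.400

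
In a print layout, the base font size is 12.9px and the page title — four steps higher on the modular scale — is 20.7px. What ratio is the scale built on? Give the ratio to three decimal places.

r⁴ = 20.7 / 12.9, so r = (20.7/12.9)^(1/4).
r = 1.6047^(1/4) ≈ 1.1255

1.125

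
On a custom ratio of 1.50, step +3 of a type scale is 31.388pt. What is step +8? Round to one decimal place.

Moving from step +3 to step +8 is 5 steps up, so multiply by r⁵.
31.388 × 1.50⁵ = 31.388 × 7.59375 ≈ 238.353

238.4pt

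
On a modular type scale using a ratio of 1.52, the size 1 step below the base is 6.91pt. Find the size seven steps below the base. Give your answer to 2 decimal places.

6.91 ÷ 1.52⁶ = 6.91 ÷ 12.33280 ≈ 0.560

0.56pt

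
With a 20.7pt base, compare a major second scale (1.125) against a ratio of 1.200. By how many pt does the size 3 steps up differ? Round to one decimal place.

6.3pt

Major second: 20.7 × 1.125³ = 29.473pt
At 1.200: 20.7 × 1.200³ = 35.770pt
Difference: 35.770 − 29.473 = 6.297pt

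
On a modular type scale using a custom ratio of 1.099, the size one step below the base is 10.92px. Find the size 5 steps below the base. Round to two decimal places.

10.92 ÷ 1.099⁴ = 10.92 ÷ 1.45878 ≈ 7.486

7.49px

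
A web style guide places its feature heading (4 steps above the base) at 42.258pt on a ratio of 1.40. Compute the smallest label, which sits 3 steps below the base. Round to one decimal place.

42.258 ÷ 1.40⁷ = 42.258 ÷ 10.54135 ≈ 4.009

4.0pt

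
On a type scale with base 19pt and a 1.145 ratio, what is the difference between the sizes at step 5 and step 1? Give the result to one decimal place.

15.6pt

Step 1: 19.0 × 1.145 = 21.755pt
Step 5: 19.0 × 1.145⁵ = 37.392pt
Difference: 37.392 − 21.755 = 15.637pt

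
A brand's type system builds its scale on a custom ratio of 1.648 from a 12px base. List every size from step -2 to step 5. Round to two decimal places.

Step -2: 12.0 ÷ 1.648² = 4.42
Step -1: 12.0 ÷ 1.648 = 7.28
Step 0: 12px
Step 1: 12.0 × 1.648 = 19.78
Step 2: 12.0 × 1.648² = 32.59
Step 3: 12.0 × 1.648³ = 53.71
Step 4: 12.0 × 1.648⁴ = 88.51
Step 5: 12.0 × 1.648⁵ = 145.87

4.42px, 7.28px, 12.00px, 19.78px, 32.59px, 53.71px, 88.51px, 145.87px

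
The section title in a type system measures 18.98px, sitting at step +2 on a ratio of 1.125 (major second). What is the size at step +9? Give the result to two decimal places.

18.98 × 1.125⁷ = 18.98 × 2.28070 ≈ 43.288

43.29px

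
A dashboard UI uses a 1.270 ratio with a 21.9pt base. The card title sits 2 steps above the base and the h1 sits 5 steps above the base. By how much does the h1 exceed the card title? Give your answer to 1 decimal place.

37.0pt

Step 2: 21.9 × 1.270² = 35.323pt
Step 5: 21.9 × 1.270⁵ = 72.354pt
Difference: 72.354 − 35.323 = 37.031pt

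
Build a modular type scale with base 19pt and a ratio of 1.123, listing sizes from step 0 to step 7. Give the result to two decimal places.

19.00pt, 21.34pt, 23.96pt, 26.91pt, 30.22pt, 33.94pt, 38.11pt, 42.80pt

Step 0: 19pt
Step 1: 19.0 × 1.123 = 21.34
Step 2: 19.0 × 1.123² = 23.96
Step 3: 19.0 × 1.123³ = 26.91
Step 4: 19.0 × 1.123⁴ = 30.22
Step 5: 19.0 × 1.123⁵ = 33.94
Step 6: 19.0 × 1.123⁶ = 38.11
Step 7: 19.0 × 1.123⁷ = 42.80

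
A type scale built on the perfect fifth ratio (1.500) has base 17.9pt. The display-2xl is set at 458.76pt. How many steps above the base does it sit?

8

1.500ⁿ = 458.76 / 17.9 = 25.6291
n = ln(25.6291) / ln(1.500) = 3.2437 / 0.4055 ≈ 8.00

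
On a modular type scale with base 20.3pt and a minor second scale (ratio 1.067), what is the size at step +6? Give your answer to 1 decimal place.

30.0pt

Every step multiplies by the scale ratio.
20.3 × 1.067⁶ = 20.3 × 1.47566 ≈ 29.96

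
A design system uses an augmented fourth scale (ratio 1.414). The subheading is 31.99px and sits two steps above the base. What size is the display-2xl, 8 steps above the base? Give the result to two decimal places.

31.99 × 1.414⁶ = 31.99 × 7.99275 ≈ 255.688

255.69px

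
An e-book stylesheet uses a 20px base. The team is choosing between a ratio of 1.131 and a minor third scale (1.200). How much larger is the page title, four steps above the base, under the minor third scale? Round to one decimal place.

At 1.131: 20.0 × 1.131⁴ = 32.725px
Minor third: 20.0 × 1.200⁴ = 41.472px
Difference: 41.472 − 32.725 = 8.747px

8.7px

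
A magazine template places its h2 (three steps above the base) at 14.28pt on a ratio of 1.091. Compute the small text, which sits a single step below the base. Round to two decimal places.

10.08pt

Moving from step +3 to step -1 is 4 steps down, so divide by r⁴.
14.28 ÷ 1.091⁴ = 14.28 ÷ 1.41677 ≈ 10.079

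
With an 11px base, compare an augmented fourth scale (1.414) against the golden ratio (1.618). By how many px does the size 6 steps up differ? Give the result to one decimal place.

Augmented fourth: 11.0 × 1.414⁶ = 87.920px
Golden ratio: 11.0 × 1.618⁶ = 197.362px
Difference: 197.362 − 87.920 = 109.442px

109.4px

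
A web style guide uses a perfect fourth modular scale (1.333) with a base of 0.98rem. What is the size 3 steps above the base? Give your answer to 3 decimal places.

2.321rem

A modular type scale is a geometric sequence: sizeₙ = base × rⁿ.
0.98 × 1.333³ = 0.98 × 2.36859 ≈ 2.321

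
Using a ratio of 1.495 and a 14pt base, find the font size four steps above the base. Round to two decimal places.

14.0 × 1.495⁴ = 14.0 × 4.99534 ≈ 69.93

69.93pt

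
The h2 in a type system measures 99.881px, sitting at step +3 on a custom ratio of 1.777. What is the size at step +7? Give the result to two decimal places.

995.94px

Moving from step +3 to step +7 is 4 steps up, so multiply by r⁴.
99.881 × 1.777⁴ = 99.881 × 9.97125 ≈ 995.939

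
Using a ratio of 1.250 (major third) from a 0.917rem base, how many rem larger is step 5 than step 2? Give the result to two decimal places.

1.37rem

Step 2: 0.917 × 1.250² = 1.4328rem
Step 5: 0.917 × 1.250⁵ = 2.7985rem
Difference: 2.7985 − 1.4328 = 1.3657rem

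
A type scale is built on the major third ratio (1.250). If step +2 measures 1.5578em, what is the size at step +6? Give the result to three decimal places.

3.803em

The gap is 6 − (2) = 4 steps, so the factor is 1.250^4.
1.5578 × 1.250⁴ = 1.5578 × 2.44141 ≈ 3.803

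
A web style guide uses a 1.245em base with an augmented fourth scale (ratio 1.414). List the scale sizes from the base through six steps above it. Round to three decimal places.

1.245em, 1.760em, 2.489em, 3.520em, 4.977em, 7.037em, 9.951em

Step 0: 1.245em
Step 1: 1.245 × 1.414 = 1.760
Step 2: 1.245 × 1.414² = 2.489
Step 3: 1.245 × 1.414³ = 3.520
Step 4: 1.245 × 1.414⁴ = 4.977
Step 5: 1.245 × 1.414⁵ = 7.037
Step 6: 1.245 × 1.414⁶ = 9.951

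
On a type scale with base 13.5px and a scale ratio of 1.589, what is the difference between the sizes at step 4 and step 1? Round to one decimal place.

Step 1: 13.5 × 1.589 = 21.451px
Step 4: 13.5 × 1.589⁴ = 86.066px
Difference: 86.066 − 21.451 = 64.615px

64.6px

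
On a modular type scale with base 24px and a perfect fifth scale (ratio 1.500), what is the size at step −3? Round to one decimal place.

A modular type scale is a geometric sequence: sizeₙ = base × rⁿ.
24.0 ÷ 1.500³ = 24.0 ÷ 3.37500 ≈ 7.11

7.1px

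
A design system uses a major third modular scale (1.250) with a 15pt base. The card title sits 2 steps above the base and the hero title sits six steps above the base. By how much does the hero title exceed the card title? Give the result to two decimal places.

Step 2: 15.0 × 1.250² = 23.4375pt
Step 6: 15.0 × 1.250⁶ = 57.2205pt
Difference: 57.2205 − 23.4375 = 33.7830pt

33.78pt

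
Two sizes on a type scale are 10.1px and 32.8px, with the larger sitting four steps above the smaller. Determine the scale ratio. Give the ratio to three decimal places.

1.342

r⁴ = 32.8 / 10.1, so r = (32.8/10.1)^(1/4).
r = 3.2475^(1/4) ≈ 1.3424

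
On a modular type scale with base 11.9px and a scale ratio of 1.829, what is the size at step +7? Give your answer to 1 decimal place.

A modular type scale is a geometric sequence: sizeₙ = base × rⁿ.
11.9 × 1.829⁷ = 11.9 × 68.46931 ≈ 814.78

814.8px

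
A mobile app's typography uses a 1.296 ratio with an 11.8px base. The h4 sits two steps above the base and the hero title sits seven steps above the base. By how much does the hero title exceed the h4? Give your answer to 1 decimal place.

52.6px

Step 2: 11.8 × 1.296² = 19.819px
Step 7: 11.8 × 1.296⁷ = 72.463px
Difference: 72.463 − 19.819 = 52.644px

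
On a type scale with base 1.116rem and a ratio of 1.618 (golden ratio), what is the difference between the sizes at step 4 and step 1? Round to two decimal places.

Step 1: 1.116 × 1.618 = 1.8057rem
Step 4: 1.116 × 1.618⁴ = 7.6485rem
Difference: 7.6485 − 1.8057 = 5.8428rem

5.84rem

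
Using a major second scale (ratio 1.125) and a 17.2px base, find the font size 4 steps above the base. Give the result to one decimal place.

27.6px

A modular type scale is a geometric sequence: sizeₙ = base × rⁿ.
17.2 × 1.125⁴ = 17.2 × 1.60181 ≈ 27.55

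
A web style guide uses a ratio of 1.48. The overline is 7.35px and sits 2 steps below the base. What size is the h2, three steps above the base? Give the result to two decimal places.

52.19px

Moving from step -2 to step +3 is 5 steps up, so multiply by r⁵.
7.35 × 1.48⁵ = 7.35 × 7.10082 ≈ 52.191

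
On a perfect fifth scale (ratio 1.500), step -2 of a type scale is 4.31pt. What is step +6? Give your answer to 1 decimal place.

110.5pt

4.31 × 1.500⁸ = 4.31 × 25.62891 ≈ 110.461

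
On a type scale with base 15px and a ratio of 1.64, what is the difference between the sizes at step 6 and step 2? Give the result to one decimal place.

251.5px

Step 2: 15.0 × 1.64² = 40.344px
Step 6: 15.0 × 1.64⁶ = 291.846px
Difference: 291.846 − 40.344 = 251.502px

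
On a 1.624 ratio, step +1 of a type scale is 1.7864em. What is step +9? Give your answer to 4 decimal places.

86.4305em

1.7864 × 1.624⁸ = 1.7864 × 48.38249 ≈ 86.4305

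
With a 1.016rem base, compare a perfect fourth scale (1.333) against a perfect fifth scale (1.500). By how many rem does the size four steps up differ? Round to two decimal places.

Perfect fourth: 1.016 × 1.333⁴ = 3.2079rem
Perfect fifth: 1.016 × 1.500⁴ = 5.1435rem
Difference: 5.1435 − 3.2079 = 1.9356rem

1.94rem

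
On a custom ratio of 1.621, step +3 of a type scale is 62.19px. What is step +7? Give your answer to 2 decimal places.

429.39px

62.19 × 1.621⁴ = 62.19 × 6.90450 ≈ 429.391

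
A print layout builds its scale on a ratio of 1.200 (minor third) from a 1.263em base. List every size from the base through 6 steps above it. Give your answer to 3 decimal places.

1.263em, 1.516em, 1.819em, 2.182em, 2.619em, 3.143em, 3.771em

Step 0: 1.263em
Step 1: 1.263 × 1.200 = 1.516
Step 2: 1.263 × 1.200² = 1.819
Step 3: 1.263 × 1.200³ = 2.182
Step 4: 1.263 × 1.200⁴ = 2.619
Step 5: 1.263 × 1.200⁵ = 3.143
Step 6: 1.263 × 1.200⁶ = 3.771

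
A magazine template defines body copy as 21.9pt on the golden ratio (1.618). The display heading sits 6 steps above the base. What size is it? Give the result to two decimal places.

392.93pt

Every step multiplies by the scale ratio.
21.9 × 1.618⁶ = 21.9 × 17.94201 ≈ 392.93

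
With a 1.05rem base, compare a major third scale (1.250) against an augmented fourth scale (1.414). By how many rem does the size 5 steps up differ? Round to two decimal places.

Major third: 1.05 × 1.250⁵ = 3.2043rem
Augmented fourth: 1.05 × 1.414⁵ = 5.9352rem
Difference: 5.9352 − 3.2043 = 2.7309rem

2.73rem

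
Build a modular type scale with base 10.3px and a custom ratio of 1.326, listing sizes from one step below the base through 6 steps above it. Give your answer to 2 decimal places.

7.77px, 10.30px, 13.66px, 18.11px, 24.01px, 31.84px, 42.22px, 55.99px

Step -1: 10.3 ÷ 1.326 = 7.77
Step 0: 10.3px
Step 1: 10.3 × 1.326 = 13.66
Step 2: 10.3 × 1.326² = 18.11
Step 3: 10.3 × 1.326³ = 24.01
Step 4: 10.3 × 1.326⁴ = 31.84
Step 5: 10.3 × 1.326⁵ = 42.22
Step 6: 10.3 × 1.326⁶ = 55.99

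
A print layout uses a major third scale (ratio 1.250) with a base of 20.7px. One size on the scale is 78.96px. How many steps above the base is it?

1.250ⁿ = 78.96 / 20.7 = 3.8145
n = ln(3.8145) / ln(1.250) = 1.3388 / 0.2231 ≈ 6.00

6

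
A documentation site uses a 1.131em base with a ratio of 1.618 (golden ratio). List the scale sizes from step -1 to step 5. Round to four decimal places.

Step -1: 1.131 ÷ 1.618 = 0.6990
Step 0: 1.131em
Step 1: 1.131 × 1.618 = 1.8300
Step 2: 1.131 × 1.618² = 2.9609
Step 3: 1.131 × 1.618³ = 4.7907
Step 4: 1.131 × 1.618⁴ = 7.7513
Step 5: 1.131 × 1.618⁵ = 12.5417

0.6990em, 1.1310em, 1.8300em, 2.9609em, 4.7907em, 7.7513em, 12.5417em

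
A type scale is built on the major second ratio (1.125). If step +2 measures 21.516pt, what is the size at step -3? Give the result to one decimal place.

11.9pt

The gap is -3 − (2) = -5 steps, so the factor is 1.125^-5.
21.516 ÷ 1.125⁵ = 21.516 ÷ 1.80203 ≈ 11.940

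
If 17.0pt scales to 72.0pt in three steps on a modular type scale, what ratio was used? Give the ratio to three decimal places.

The ratio satisfies 17.0 × r³ = 72.0, so r = (72.0 / 17.0)^(1/3).
r = 4.2353^(1/3) ≈ 1.6179

1.618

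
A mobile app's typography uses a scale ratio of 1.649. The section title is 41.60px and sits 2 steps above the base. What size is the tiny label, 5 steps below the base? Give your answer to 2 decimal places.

41.60 ÷ 1.649⁷ = 41.60 ÷ 33.15466 ≈ 1.255

1.25px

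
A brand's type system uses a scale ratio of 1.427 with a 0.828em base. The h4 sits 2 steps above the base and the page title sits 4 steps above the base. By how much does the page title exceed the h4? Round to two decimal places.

1.75em

Step 2: 0.828 × 1.427² = 1.6861em
Step 4: 0.828 × 1.427⁴ = 3.4334em
Difference: 3.4334 − 1.6861 = 1.7473em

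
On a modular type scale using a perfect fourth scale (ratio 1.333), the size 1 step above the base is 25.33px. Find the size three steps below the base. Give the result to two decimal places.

Moving from step +1 to step -3 is 4 steps down, so divide by r⁴.
25.33 ÷ 1.333⁴ = 25.33 ÷ 3.15733 ≈ 8.023

8.02px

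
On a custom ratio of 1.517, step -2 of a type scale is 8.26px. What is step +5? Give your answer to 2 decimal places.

152.71px

8.26 × 1.517⁷ = 8.26 × 18.48839 ≈ 152.714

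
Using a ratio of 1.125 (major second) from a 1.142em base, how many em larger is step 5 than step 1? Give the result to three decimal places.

Step 1: 1.142 × 1.125 = 1.28475em
Step 5: 1.142 × 1.125⁵ = 2.05792em
Difference: 2.05792 − 1.28475 = 0.77317em

0.773em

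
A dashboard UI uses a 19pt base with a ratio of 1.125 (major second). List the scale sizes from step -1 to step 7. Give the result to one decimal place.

16.9pt, 19.0pt, 21.4pt, 24.0pt, 27.1pt, 30.4pt, 34.2pt, 38.5pt, 43.3pt

Step -1: 19.0 ÷ 1.125 = 16.9
Step 0: 19pt
Step 1: 19.0 × 1.125 = 21.4
Step 2: 19.0 × 1.125² = 24.0
Step 3: 19.0 × 1.125³ = 27.1
Step 4: 19.0 × 1.125⁴ = 30.4
Step 5: 19.0 × 1.125⁵ = 34.2
Step 6: 19.0 × 1.125⁶ = 38.5
Step 7: 19.0 × 1.125⁷ = 43.3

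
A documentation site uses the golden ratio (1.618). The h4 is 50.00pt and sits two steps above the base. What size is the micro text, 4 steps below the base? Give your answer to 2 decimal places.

The gap is -4 − (2) = -6 steps, so the factor is 1.618^-6.
50.00 ÷ 1.618⁶ = 50.00 ÷ 17.94201 ≈ 2.787

2.79pt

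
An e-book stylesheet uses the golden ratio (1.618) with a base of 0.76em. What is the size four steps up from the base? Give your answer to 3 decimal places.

A modular type scale is a geometric sequence: sizeₙ = base × rⁿ.
0.76 × 1.618⁴ = 0.76 × 6.85353 ≈ 5.209

5.209em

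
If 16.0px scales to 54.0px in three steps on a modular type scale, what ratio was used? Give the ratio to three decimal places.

1.500

r³ = 54.0 / 16.0, so r = (54.0/16.0)^(1/3).
r = 3.3750^(1/3) ≈ 1.5000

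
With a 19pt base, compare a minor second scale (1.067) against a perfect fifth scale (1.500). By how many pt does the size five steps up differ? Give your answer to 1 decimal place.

Minor second: 19.0 × 1.067⁵ = 26.277pt
Perfect fifth: 19.0 × 1.500⁵ = 144.281pt
Difference: 144.281 − 26.277 = 118.004pt

118.0pt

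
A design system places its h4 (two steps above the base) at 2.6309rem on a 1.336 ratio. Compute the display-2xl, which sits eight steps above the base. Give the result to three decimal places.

2.6309 × 1.336⁶ = 2.6309 × 5.68642 ≈ 14.960

14.960rem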